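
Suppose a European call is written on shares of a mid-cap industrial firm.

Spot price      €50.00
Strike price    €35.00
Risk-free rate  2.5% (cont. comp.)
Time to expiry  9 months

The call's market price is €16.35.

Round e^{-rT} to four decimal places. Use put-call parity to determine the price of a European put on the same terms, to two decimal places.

€0.70

exp(−rT) = exp(−0.025·0.75) = 0.9814
Put-call parity: C − P = S − K·e^(−rT) = 50 − 35·0.9814 = 50 − 34.3490 = 15.6510
P = C − (C − P) = 16.35 − (15.6510) = 0.6990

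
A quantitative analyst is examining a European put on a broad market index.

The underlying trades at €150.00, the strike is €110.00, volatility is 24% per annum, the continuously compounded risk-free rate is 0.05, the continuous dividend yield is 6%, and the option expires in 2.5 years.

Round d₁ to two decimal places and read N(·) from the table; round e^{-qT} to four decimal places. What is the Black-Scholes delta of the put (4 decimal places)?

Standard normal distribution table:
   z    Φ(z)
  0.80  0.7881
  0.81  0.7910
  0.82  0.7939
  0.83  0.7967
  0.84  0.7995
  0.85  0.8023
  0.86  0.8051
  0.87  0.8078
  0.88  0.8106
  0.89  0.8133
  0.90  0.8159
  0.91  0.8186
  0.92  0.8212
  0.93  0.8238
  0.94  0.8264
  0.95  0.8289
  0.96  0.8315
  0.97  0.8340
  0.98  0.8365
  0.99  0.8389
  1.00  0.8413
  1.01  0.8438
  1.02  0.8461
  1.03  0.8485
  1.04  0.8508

-0.1494

T = 2.5;  σ√T = 0.3795
d₁ = [ln(150/110) + (0.05 − 0.06 + 0.24²/2)·2.5] / 0.3795 = [0.3102 + 0.0470] / 0.3795 = 0.9412 ≈ 0.94
N(d₁) = N(0.94) = 0.8264
Δ_put = e^(−qT)·(N(d₁) − 1) = 0.8607·(0.8264 − 1) = -0.1494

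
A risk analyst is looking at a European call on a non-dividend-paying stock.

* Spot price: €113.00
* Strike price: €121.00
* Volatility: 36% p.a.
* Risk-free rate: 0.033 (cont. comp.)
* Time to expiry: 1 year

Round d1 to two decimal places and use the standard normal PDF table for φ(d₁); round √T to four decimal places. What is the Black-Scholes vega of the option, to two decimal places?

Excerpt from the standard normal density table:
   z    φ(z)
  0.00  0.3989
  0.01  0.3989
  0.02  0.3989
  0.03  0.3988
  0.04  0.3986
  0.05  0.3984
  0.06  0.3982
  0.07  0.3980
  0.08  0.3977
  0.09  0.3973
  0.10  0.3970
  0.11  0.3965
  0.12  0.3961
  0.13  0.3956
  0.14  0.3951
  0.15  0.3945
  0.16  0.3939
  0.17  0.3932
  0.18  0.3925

44.94

σ√T = 0.36·√1 = 0.3600
d₁ = [ln(113/121) + (0.033 + ½·0.36²)·1] / (σ√T) = (-0.0684 + 0.0978) / 0.3600 = 0.0817 ⇒ 0.08
√T = √1 = 1.0000
φ(d₁) = φ(0.08) = 0.3977
vega = S·φ(d₁)·√T = 113·0.3977·1.0000 = 44.9401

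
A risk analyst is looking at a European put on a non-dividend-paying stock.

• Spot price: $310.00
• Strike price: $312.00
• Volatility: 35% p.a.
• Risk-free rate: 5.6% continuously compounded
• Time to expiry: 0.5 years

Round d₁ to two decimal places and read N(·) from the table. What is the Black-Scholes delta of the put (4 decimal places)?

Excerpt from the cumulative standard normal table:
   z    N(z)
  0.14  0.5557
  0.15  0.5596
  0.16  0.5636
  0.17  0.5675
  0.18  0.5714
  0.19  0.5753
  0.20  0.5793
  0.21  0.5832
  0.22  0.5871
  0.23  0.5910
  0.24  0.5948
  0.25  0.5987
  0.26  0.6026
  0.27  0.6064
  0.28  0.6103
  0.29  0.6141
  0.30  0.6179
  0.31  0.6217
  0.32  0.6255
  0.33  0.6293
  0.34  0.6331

-0.4168

T = 0.5;  σ√T = 0.2475
d₁ = [ln(310/312) + (0.056 + 0.35²/2)·0.5] / 0.2475 = [-0.0064 + 0.0586] / 0.2475 = 0.2109 ≈ 0.21
N(d₁) = N(0.21) = 0.5832
Δ_put = N(d₁) − 1 = 0.5832 − 1 = -0.4168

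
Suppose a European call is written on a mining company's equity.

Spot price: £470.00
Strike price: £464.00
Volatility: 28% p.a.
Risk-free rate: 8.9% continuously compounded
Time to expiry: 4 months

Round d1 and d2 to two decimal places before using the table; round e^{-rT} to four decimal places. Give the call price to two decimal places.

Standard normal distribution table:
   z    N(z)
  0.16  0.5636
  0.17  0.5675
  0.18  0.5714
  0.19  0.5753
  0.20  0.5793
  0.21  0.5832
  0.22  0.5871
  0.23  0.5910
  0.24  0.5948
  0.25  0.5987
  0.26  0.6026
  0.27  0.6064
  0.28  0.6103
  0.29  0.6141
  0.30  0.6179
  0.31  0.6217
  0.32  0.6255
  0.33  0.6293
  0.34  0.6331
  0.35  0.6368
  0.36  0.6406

£40.17

σ√T = 0.28·√0.3333 = 0.1617
d₁ = [ln(470/464) + (0.089 + 0.28²/2)·0.3333] / 0.1617 = [0.0128 + 0.0427] / 0.1617 = 0.3438 → 0.34
d₂ = d₁ − σ√T = 0.3438 − 0.1617 = 0.1822 → 0.18
exp(−rT) = exp(−0.089·0.3333) = 0.9708
N(d₁) = N(0.34) = 0.6331;  N(d₂) = N(0.18) = 0.5714
C = 470·0.6331 − 464·0.9708·0.5714 = 297.5570 − 257.3878 = 40.1692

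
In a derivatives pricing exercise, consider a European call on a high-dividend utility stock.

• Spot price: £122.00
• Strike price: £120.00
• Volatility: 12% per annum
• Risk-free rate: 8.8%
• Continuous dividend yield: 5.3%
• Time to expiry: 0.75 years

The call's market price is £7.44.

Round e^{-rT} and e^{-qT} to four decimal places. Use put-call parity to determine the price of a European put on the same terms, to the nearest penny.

£2.53

e^(−qT) = e^(−0.053·0.75) = 0.9610;  e^(−rT) = e^(−0.088·0.75) = 0.9361
Put-call parity: C − P = S·e^(−qT) − K·e^(−rT) = 122·0.9610 − 120·0.9361 = 117.2420 − 112.3320 = 4.9100
P = C − (C − P) = 7.44 − (4.9100) = 2.5300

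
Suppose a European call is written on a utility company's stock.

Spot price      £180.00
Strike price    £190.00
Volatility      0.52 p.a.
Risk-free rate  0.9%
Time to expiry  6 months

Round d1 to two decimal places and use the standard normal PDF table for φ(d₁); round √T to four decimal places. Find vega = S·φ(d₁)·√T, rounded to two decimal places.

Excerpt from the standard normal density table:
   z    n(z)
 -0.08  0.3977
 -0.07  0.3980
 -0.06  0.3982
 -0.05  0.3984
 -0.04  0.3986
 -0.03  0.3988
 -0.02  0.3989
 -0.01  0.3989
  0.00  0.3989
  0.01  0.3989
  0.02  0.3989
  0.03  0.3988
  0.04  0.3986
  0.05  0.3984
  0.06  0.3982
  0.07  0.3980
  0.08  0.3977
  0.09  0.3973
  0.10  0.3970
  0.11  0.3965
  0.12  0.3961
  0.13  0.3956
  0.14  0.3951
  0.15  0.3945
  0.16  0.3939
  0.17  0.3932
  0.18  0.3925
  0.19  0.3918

50.71

σ√T = 0.52·√0.5 = 0.3677
d₁ = [ln(180/190) + (0.009 + 0.52²/2)·0.5] / 0.3677 = [-0.0541 + 0.0721] / 0.3677 = 0.0490 → 0.05
√T = √0.5 = 0.7071
φ(d₁) = φ(0.05) = 0.3984
vega = S·φ(d₁)·√T = 180·0.3984·0.7071 = 50.7076
(Vega is the same for a European call and put with the same parameters.)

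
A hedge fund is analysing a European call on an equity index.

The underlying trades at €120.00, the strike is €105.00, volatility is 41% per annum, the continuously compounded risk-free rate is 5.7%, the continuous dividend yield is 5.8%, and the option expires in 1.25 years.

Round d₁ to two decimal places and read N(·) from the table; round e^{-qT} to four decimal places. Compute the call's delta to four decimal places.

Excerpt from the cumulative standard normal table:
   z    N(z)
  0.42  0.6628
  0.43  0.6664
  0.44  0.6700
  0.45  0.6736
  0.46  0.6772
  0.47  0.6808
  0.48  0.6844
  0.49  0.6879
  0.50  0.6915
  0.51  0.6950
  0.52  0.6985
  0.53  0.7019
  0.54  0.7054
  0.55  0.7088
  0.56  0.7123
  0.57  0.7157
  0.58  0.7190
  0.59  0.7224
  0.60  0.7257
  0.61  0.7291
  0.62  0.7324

σ√T = 0.41 × 1.1180 = 0.4584
d₁ = [ln(120/105) + (0.057 − 0.058 + ½·0.41²)·1.25] / (σ√T) = (0.1335 + 0.1038) / 0.4584 = 0.5178 which rounds to 0.52
N(d₁) = N(0.52) = 0.6985
Δ_call = exp(−qT)·N(d₁) = 0.9301·0.6985 = 0.6497

0.6497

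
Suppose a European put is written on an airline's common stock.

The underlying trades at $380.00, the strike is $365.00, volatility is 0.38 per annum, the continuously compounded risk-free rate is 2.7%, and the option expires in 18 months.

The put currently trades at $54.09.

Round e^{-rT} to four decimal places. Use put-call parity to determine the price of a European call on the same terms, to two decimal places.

e^(−rT) = e^(−0.027·1.5) = 0.9603
Put-call parity: C − P = S − K·e^(−rT) = 380 − 365·0.9603 = 380 − 350.5095 = 29.4905
C = P + (C − P) = 54.09 + (29.4905) = 83.5805

$83.58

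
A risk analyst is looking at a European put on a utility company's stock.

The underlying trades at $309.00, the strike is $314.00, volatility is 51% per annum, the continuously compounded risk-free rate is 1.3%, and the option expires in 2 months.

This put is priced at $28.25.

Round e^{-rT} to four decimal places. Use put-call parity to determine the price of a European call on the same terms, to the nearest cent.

$23.94

exp(−rT) = exp(−0.013·0.1667) = 0.9978
Put-call parity: C − P = S − K·e^(−rT) = 309 − 314·0.9978 = 309 − 313.3092 = -4.3092
C = P + (C − P) = 28.25 + (-4.3092) = 23.9408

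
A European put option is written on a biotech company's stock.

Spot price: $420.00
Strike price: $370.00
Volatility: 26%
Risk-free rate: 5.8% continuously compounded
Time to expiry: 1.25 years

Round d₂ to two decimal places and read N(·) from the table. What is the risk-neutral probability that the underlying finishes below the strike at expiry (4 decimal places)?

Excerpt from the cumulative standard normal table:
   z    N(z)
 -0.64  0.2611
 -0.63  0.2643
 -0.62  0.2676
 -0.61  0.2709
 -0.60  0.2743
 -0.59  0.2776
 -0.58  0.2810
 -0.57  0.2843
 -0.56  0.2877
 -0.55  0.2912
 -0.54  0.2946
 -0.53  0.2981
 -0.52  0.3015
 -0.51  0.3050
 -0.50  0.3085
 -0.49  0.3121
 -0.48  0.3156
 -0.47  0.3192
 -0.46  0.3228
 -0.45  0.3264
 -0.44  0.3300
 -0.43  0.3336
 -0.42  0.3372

0.2946

σ√T = 0.26·√1.25 = 0.2907
d₁ = [ln(420/370) + (0.058 + 0.26²/2)·1.25] / 0.2907 = [0.1268 + 0.1148] / 0.2907 = 0.8308 → 0.83
d₂ = d₁ − σ√T = 0.8308 − 0.2907 = 0.5401 → 0.54
Risk-neutral Pr[S_T < K] = N(−d₂) = N(-0.54) = 0.2946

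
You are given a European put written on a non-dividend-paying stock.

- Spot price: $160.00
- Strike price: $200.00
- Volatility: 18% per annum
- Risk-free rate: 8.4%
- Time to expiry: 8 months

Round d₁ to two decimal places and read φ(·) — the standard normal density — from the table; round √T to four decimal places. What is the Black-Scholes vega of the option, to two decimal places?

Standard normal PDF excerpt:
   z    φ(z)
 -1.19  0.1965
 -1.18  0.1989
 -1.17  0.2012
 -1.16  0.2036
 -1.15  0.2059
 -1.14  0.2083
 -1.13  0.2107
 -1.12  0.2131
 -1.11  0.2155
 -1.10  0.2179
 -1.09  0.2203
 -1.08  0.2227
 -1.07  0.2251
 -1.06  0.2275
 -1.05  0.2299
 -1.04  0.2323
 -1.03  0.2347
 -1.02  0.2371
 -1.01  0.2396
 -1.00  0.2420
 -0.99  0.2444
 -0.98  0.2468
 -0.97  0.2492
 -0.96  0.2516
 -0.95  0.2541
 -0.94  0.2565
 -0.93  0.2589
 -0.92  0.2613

σ√T = 0.18 × 0.8165 = 0.1470
d₁ = [ln(160/200) + (0.084 + 0.18²/2)·0.6667] / 0.1470 = [-0.2231 + 0.0668] / 0.1470 = -1.0638 ⇒ -1.06
√T = √0.6667 = 0.8165
φ(d₁) = φ(-1.06) = 0.2275
vega = S·φ(d₁)·√T = 160·0.2275·0.8165 = 29.7206

29.72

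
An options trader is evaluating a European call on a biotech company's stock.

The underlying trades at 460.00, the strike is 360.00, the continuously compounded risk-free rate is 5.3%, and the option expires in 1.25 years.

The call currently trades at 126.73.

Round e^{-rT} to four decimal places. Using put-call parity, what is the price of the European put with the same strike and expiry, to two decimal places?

3.65

e^(−rT) = e^(−0.053·1.25) = 0.9359
Put-call parity: C − P = S − K·e^(−rT) = 460 − 360·0.9359 = 460 − 336.9240 = 123.0760
P = C − (C − P) = 126.73 − (123.0760) = 3.6540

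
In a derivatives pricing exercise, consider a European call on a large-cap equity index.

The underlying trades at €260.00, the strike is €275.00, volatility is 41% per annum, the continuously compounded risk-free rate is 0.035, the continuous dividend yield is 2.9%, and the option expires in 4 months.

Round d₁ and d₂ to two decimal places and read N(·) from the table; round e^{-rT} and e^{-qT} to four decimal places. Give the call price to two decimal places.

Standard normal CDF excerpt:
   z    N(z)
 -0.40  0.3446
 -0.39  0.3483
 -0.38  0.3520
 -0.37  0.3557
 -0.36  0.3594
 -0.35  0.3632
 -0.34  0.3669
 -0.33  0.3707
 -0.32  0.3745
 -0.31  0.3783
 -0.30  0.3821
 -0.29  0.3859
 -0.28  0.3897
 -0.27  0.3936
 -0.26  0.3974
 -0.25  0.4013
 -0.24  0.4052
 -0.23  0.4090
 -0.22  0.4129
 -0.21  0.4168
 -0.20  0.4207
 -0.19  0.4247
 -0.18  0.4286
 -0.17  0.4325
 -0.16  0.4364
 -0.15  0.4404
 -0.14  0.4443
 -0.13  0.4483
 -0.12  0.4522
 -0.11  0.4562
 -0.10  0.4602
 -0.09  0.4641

€18.75

σ√T = 0.41·√0.3333 = 0.2367
ln(S/K) + (r − q + σ²/2)T = ln(260/275) + (0.035 − 0.029 + 0.41²/2)·0.3333 = -0.0561 + 0.0300 = -0.0261
d₁ = -0.0261 / 0.2367 = -0.1101 ⇒ -0.11
d₂ = d₁ − σ√T = -0.1101 − 0.2367 = -0.3469 ⇒ -0.35
exp(−qT) = exp(−0.029·0.3333) = 0.9904;  exp(−rT) = exp(−0.035·0.3333) = 0.9884
N(d₁) = N(-0.11) = 0.4562;  N(d₂) = N(-0.35) = 0.3632
C = 260·0.9904·0.4562 − 275·0.9884·0.3632 = 117.4733 − 98.7214 = 18.7519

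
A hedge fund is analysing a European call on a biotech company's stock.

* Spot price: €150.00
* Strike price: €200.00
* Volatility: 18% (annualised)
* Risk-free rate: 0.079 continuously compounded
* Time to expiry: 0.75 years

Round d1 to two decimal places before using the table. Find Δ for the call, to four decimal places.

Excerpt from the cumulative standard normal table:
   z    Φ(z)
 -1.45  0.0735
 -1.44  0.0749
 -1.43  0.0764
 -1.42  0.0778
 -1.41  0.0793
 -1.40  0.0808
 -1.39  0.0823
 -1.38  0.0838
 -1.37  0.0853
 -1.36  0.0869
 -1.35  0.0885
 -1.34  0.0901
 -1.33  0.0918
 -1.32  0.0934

σ√T = 0.18 × 0.8660 = 0.1559
d₁ = [ln(150/200) + (0.079 + 0.18²/2)·0.75] / 0.1559 = [-0.2877 + 0.0714] / 0.1559 = -1.3875 which rounds to -1.39
N(d₁) = N(-1.39) = 0.0823
Δ_call = N(d₁) = 0.0823

0.0823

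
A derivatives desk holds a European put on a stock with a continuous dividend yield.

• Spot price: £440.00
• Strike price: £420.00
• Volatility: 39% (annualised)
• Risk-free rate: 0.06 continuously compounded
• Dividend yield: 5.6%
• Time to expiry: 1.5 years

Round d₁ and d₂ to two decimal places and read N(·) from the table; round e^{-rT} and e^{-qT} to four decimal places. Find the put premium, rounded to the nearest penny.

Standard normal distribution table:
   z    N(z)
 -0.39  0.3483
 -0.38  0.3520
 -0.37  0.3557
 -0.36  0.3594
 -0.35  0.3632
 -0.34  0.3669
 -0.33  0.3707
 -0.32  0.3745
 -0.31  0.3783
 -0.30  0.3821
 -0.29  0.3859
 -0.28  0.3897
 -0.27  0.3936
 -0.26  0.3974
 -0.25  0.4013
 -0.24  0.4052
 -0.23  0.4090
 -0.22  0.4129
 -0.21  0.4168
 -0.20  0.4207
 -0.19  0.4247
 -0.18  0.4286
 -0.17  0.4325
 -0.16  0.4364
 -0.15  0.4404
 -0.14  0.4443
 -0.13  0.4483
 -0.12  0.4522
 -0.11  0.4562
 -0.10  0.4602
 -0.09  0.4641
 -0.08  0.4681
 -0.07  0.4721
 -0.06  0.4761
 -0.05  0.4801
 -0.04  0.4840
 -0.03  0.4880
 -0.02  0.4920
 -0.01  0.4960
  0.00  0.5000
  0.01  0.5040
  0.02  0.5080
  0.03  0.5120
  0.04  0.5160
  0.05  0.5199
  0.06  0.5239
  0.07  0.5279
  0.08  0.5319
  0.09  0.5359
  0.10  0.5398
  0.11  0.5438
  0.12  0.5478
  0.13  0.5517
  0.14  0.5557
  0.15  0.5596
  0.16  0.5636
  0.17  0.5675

£64.84

σ√T = 0.39 × 1.2247 = 0.4777
d₁ = [ln(440/420) + (0.06 − 0.056 + 0.39²/2)·1.5] / 0.4777 = [0.0465 + 0.1201] / 0.4777 = 0.3488 → 0.35
d₂ = d₁ − σ√T = 0.3488 − 0.4777 = -0.1289 → -0.13
e^(−qT) = e^(−0.056·1.5) = 0.9194;  e^(−rT) = e^(−0.06·1.5) = 0.9139
N(−d₂) = N(0.13) = 0.5517;  N(−d₁) = N(-0.35) = 0.3632
P = 420·0.9139·0.5517 − 440·0.9194·0.3632 = 211.7634 − 146.9275 = 64.8359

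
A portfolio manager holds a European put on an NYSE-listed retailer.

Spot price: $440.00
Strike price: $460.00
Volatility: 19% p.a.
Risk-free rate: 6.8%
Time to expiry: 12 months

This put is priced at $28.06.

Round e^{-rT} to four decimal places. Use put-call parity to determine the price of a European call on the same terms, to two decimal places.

exp(−rT) = exp(−0.068·1) = 0.9343
Put-call parity: C − P = S − K·e^(−rT) = 440 − 460·0.9343 = 440 − 429.7780 = 10.2220
C = P + (C − P) = 28.06 + (10.2220) = 38.2820

$38.28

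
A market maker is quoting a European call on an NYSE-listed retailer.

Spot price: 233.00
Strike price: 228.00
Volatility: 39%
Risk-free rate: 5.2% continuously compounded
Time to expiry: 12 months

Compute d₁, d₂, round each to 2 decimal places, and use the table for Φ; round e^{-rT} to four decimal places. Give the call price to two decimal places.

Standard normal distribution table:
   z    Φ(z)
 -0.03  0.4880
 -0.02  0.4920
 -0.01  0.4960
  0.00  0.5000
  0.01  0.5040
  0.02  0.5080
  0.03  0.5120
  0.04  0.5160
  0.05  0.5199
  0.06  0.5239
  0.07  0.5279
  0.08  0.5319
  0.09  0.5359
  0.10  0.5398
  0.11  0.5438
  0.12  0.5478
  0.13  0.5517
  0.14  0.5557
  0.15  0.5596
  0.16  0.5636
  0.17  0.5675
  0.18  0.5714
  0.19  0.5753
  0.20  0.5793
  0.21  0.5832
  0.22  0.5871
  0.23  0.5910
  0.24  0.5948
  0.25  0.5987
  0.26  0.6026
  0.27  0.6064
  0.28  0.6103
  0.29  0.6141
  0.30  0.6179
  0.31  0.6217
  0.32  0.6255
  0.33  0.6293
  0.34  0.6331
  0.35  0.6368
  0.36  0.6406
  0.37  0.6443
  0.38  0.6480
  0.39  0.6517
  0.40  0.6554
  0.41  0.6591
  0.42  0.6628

43.63

T = 1;  σ√T = 0.3900
d₁ = [ln(233/228) + (0.052 + 0.39²/2)·1] / 0.3900 = [0.0217 + 0.1280] / 0.3900 = 0.3840 ≈ 0.38
d₂ = d₁ − σ√T = 0.3840 − 0.3900 = -0.0060 ≈ -0.01
exp(−rT) = exp(−0.052·1) = 0.9493
N(d₁) = N(0.38) = 0.6480;  N(d₂) = N(-0.01) = 0.4960
C = 233·0.6480 − 228·0.9493·0.4960 = 150.9840 − 107.3544 = 43.6296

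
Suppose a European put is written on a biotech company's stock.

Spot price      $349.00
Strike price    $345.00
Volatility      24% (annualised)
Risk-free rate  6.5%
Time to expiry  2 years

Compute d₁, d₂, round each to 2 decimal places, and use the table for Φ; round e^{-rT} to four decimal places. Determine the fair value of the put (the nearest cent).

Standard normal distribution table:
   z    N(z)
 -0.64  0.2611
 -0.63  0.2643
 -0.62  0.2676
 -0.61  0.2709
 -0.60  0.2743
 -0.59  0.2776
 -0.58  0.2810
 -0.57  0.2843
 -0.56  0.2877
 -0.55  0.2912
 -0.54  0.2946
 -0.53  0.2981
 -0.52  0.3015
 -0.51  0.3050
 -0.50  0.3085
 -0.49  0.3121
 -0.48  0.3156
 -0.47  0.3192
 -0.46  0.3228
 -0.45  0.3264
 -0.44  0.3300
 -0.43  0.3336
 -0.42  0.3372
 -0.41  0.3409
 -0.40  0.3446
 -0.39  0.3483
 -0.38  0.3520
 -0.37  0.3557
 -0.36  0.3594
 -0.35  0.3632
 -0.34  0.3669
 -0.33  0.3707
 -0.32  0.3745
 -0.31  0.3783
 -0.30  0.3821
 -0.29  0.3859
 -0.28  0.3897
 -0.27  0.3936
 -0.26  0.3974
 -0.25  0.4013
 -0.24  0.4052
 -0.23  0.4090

σ√T = 0.24 × 1.4142 = 0.3394
ln(S/K) + (r + σ²/2)T = ln(349/345) + (0.065 + 0.24²/2)·2 = 0.0115 + 0.1876 = 0.1991
d₁ = 0.1991 / 0.3394 = 0.5867 which rounds to 0.59
d₂ = d₁ − σ√T = 0.5867 − 0.3394 = 0.2473 which rounds to 0.25
exp(−rT) = exp(−0.065·2) = 0.8781
N(−d₂) = N(-0.25) = 0.4013;  N(−d₁) = N(-0.59) = 0.2776
P = 345·0.8781·0.4013 − 349·0.2776 = 121.5716 − 96.8824 = 24.6892

$24.69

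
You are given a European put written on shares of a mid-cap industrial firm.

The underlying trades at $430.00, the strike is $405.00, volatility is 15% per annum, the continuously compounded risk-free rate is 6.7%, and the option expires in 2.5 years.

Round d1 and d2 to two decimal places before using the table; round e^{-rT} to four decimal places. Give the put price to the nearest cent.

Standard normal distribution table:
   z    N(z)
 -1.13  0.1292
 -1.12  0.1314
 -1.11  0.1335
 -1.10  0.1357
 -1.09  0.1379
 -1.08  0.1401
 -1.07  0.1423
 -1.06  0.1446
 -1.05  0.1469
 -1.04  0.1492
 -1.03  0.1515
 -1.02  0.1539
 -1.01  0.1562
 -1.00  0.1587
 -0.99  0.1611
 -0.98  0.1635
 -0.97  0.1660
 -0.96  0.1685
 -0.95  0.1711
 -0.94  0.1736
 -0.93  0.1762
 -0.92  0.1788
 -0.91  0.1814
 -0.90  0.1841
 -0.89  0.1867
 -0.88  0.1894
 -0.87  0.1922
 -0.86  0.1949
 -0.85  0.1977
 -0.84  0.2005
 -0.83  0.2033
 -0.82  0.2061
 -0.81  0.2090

σ√T = 0.15·√2.5 = 0.2372
d₁ = [ln(430/405) + (0.067 + ½·0.15²)·2.5] / (σ√T) = (0.0599 + 0.1956) / 0.2372 = 1.0774 ⇒ 1.08
d₂ = 1.0774 − 0.2372 = 0.8402 ⇒ 0.84
e^(−rT) = e^(−0.067·2.5) = 0.8458
N(−d₂) = N(-0.84) = 0.2005;  N(−d₁) = N(-1.08) = 0.1401
P = 405·0.8458·0.2005 − 430·0.1401 = 68.6811 − 60.2430 = 8.4381

$8.44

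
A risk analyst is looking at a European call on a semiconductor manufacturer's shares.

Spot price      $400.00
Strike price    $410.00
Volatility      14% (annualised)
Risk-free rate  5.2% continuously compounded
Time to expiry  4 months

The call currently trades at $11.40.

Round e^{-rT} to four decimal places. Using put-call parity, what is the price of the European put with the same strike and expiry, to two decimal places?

$14.35

exp(−rT) = exp(−0.052·0.3333) = 0.9828
Put-call parity: C − P = S − K·e^(−rT) = 400 − 410·0.9828 = 400 − 402.9480 = -2.9480
P = C − (C − P) = 11.40 − (-2.9480) = 14.3480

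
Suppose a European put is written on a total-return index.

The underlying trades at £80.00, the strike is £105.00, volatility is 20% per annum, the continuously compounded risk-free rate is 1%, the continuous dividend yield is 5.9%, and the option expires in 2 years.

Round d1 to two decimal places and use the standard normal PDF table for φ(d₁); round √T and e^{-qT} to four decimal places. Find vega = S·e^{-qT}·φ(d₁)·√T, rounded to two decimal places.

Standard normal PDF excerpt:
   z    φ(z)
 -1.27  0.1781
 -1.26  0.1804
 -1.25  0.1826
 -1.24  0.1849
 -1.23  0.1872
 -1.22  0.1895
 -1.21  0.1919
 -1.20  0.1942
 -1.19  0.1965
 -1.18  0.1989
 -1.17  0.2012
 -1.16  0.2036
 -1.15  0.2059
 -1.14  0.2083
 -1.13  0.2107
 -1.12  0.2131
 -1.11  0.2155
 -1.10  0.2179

T = 2;  σ√T = 0.2828
d₁ = [ln(80/105) + (0.01 − 0.059 + ½·0.2²)·2] / (σ√T) = (-0.2719 − 0.0580) / 0.2828 = -1.1665 ⇒ -1.17
√T = √2 = 1.4142
φ(d₁) = φ(-1.17) = 0.2012
exp(−qT) = exp(−0.059·2) = 0.8887
vega = S·exp(−qT)·φ(d₁)·√T = 80·0.8887·0.2012·1.4142 = 20.2294
(The call has the same vega.)

20.23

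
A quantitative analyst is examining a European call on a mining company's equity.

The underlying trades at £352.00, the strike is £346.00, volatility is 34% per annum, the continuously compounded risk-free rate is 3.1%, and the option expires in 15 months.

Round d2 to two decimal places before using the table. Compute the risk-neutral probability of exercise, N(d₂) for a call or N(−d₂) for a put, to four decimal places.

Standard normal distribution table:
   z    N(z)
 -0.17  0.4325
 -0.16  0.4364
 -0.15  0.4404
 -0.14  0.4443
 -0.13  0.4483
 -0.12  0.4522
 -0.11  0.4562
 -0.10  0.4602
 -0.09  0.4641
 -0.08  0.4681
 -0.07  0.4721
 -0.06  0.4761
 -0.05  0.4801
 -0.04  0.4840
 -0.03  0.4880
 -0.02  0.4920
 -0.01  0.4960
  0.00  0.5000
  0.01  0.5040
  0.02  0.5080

T = 1.25;  σ√T = 0.3801
d₁ = [ln(352/346) + (0.031 + 0.34²/2)·1.25] / 0.3801 = [0.0172 + 0.1110] / 0.3801 = 0.3372 → 0.34
d₂ = d₁ − σ√T = 0.3372 − 0.3801 = -0.0429 → -0.04
Risk-neutral Pr[S_T > K] = N(d₂) = N(-0.04) = 0.4840

0.4840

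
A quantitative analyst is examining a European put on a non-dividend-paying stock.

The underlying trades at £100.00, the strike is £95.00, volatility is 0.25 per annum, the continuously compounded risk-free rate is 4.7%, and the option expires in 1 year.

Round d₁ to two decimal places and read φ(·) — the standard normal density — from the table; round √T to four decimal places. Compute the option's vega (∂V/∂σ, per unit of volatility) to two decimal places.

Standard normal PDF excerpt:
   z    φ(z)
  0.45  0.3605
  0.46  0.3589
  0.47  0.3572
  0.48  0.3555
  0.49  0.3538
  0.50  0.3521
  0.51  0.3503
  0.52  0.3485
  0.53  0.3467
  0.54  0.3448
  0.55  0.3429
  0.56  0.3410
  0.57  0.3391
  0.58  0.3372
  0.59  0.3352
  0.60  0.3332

34.85

σ√T = 0.25 × 1.0000 = 0.2500
d₁ = [ln(100/95) + (0.047 + ½·0.25²)·1] / (σ√T) = (0.0513 + 0.0783) / 0.2500 = 0.5182 which rounds to 0.52
√T = √1 = 1.0000
φ(d₁) = φ(0.52) = 0.3485
vega = S·φ(d₁)·√T = 100·0.3485·1.0000 = 34.8500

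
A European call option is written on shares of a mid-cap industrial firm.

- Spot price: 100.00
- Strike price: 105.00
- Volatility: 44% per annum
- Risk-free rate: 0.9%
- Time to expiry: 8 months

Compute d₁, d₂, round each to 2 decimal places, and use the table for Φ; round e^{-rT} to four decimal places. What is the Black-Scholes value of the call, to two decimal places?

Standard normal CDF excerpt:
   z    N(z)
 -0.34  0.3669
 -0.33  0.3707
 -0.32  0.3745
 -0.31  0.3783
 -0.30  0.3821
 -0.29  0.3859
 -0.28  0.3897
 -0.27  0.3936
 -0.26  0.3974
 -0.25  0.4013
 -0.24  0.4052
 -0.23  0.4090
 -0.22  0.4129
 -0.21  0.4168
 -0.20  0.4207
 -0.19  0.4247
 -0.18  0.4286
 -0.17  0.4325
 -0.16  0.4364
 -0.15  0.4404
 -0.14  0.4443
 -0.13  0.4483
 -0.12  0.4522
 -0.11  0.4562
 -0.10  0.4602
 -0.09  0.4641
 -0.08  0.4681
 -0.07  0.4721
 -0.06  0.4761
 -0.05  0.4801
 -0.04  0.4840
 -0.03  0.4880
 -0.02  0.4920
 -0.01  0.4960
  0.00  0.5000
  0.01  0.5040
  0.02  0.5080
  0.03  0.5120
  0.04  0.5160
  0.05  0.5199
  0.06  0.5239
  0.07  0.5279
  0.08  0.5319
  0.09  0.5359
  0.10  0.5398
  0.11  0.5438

σ√T = 0.44 × 0.8165 = 0.3593
d₁ = [ln(100/105) + (0.009 + 0.44²/2)·0.6667] / 0.3593 = [-0.0488 + 0.0705] / 0.3593 = 0.0605 which rounds to 0.06
d₂ = d₁ − σ√T = 0.0605 − 0.3593 = -0.2987 which rounds to -0.30
e^(−rT) = e^(−0.009·0.6667) = 0.9940
C = 100·N(0.06) − 105·0.9940·N(-0.30) = 100·0.5239 − 105·0.9940·0.3821 = 52.3900 − 39.8798 = 12.5102

12.51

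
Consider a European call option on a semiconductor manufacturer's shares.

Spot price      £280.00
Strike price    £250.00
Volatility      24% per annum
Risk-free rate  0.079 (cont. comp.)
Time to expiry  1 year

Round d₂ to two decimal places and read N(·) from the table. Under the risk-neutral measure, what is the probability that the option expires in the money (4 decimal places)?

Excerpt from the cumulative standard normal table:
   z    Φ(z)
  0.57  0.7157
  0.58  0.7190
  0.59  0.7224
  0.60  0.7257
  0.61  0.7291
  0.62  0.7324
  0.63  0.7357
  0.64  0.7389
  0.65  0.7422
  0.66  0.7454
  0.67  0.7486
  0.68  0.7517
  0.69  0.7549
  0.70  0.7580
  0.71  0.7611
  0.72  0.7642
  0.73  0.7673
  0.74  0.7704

0.7517

σ√T = 0.24 × 1.0000 = 0.2400
ln(S/K) + (r + σ²/2)T = ln(280/250) + (0.079 + 0.24²/2)·1 = 0.1133 + 0.1078 = 0.2211
d₁ = 0.2211 / 0.2400 = 0.9214 → 0.92
d₂ = d₁ − σ√T = 0.9214 − 0.2400 = 0.6814 → 0.68
Risk-neutral Pr[S_T > K] = N(d₂) = N(0.68) = 0.7517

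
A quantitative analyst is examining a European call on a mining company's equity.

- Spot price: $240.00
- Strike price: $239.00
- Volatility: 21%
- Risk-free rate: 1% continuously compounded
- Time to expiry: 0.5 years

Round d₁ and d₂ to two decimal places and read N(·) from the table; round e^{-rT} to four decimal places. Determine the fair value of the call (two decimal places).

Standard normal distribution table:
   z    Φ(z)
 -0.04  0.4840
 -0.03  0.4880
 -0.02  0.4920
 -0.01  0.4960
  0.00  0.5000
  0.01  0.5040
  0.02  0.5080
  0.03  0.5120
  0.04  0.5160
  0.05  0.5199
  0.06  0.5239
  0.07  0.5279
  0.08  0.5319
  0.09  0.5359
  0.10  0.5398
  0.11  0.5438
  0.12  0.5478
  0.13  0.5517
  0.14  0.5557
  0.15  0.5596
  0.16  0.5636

$15.42

σ√T = 0.21 × 0.7071 = 0.1485
d₁ = [ln(240/239) + (0.01 + ½·0.21²)·0.5] / (σ√T) = (0.0042 + 0.0160) / 0.1485 = 0.1360 ⇒ 0.14
d₂ = 0.1360 − 0.1485 = -0.0125 ⇒ -0.01
e^(−rT) = e^(−0.01·0.5) = 0.9950
N(d₁) = N(0.14) = 0.5557;  N(d₂) = N(-0.01) = 0.4960
C = 240·0.5557 − 239·0.9950·0.4960 = 133.3680 − 117.9513 = 15.4167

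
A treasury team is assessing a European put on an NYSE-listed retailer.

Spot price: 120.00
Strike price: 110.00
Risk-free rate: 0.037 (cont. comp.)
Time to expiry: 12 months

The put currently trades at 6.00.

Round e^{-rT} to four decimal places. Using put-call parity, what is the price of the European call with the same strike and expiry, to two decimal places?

19.99

e^(−rT) = e^(−0.037·1) = 0.9637
Put-call parity: C − P = S − K·e^(−rT) = 120 − 110·0.9637 = 120 − 106.0070 = 13.9930
C = P + (C − P) = 6.00 + (13.9930) = 19.9930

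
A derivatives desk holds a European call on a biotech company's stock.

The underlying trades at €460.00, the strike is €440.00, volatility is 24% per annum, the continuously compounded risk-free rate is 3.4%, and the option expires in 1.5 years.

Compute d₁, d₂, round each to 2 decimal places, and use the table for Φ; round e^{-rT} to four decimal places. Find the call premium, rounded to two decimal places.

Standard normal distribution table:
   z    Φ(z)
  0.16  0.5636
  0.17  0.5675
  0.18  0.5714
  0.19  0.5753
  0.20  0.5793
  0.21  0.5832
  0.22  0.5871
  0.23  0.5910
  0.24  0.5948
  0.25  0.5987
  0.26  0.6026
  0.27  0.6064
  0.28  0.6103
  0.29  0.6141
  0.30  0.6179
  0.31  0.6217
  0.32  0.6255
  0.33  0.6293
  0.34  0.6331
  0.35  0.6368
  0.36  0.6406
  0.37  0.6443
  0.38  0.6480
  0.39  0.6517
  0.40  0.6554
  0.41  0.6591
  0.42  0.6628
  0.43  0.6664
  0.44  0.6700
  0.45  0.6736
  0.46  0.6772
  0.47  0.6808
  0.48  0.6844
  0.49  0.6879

€74.25

σ√T = 0.24 × 1.2247 = 0.2939
ln(S/K) + (r + σ²/2)T = ln(460/440) + (0.034 + 0.24²/2)·1.5 = 0.0445 + 0.0942 = 0.1387
d₁ = 0.1387 / 0.2939 = 0.4717 ≈ 0.47
d₂ = d₁ − σ√T = 0.4717 − 0.2939 = 0.1778 ≈ 0.18
e^(−rT) = e^(−0.034·1.5) = 0.9503
N(d₁) = N(0.47) = 0.6808;  N(d₂) = N(0.18) = 0.5714
C = 460·0.6808 − 440·0.9503·0.5714 = 313.1680 − 238.9206 = 74.2474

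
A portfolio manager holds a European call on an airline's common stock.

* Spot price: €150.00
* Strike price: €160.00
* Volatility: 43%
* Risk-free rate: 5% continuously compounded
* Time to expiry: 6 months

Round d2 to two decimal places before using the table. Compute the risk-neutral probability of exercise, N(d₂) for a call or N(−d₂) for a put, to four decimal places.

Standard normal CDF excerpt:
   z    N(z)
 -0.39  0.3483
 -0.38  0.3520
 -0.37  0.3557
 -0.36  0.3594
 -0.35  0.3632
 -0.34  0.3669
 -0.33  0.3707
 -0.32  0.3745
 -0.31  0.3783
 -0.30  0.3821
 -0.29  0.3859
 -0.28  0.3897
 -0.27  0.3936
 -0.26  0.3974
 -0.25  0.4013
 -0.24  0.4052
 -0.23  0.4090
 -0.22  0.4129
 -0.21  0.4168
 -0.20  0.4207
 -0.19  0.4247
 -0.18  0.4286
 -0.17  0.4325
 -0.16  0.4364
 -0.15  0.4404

σ√T = 0.43 × 0.7071 = 0.3041
d₁ = [ln(150/160) + (0.05 + 0.43²/2)·0.5] / 0.3041 = [-0.0645 + 0.0712] / 0.3041 = 0.0220 ≈ 0.02
d₂ = d₁ − σ√T = 0.0220 − 0.3041 = -0.2821 ≈ -0.28
Risk-neutral Pr[S_T > K] = N(d₂) = N(-0.28) = 0.3897

0.3897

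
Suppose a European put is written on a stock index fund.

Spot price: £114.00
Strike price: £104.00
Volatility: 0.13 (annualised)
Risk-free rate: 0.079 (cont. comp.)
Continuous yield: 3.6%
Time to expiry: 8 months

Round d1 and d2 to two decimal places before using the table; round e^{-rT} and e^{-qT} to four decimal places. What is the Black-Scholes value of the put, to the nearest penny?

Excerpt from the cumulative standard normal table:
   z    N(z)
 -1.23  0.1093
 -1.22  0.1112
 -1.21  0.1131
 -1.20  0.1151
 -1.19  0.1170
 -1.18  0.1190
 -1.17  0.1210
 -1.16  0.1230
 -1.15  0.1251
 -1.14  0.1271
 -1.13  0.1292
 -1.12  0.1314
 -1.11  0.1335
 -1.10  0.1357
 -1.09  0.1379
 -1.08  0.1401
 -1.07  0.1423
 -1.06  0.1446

T = 0.6667;  σ√T = 0.1061
d₁ = [ln(114/104) + (0.079 − 0.036 + 0.13²/2)·0.6667] / 0.1061 = [0.0918 + 0.0343] / 0.1061 = 1.1881 → 1.19
d₂ = d₁ − σ√T = 1.1881 − 0.1061 = 1.0819 → 1.08
e^(−qT) = e^(−0.036·0.6667) = 0.9763;  e^(−rT) = e^(−0.079·0.6667) = 0.9487
P = 104·0.9487·N(-1.08) − 114·0.9763·N(-1.19) = 104·0.9487·0.1401 − 114·0.9763·0.1170 = 13.8229 − 13.0219 = 0.8010

£0.80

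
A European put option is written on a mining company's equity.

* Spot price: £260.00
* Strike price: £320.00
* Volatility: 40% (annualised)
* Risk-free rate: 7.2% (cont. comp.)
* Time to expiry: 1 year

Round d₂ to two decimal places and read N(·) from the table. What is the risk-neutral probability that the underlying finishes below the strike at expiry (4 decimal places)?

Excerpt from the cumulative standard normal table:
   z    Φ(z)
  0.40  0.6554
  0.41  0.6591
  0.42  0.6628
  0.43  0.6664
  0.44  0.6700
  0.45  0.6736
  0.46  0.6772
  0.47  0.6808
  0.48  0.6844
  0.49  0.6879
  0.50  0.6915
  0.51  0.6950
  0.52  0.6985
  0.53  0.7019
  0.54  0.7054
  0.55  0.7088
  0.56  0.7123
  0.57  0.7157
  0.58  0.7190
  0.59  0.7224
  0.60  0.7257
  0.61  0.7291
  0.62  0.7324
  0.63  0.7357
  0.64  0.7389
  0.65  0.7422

σ√T = 0.4 × 1.0000 = 0.4000
d₁ = [ln(260/320) + (0.072 + ½·0.4²)·1] / (σ√T) = (-0.2076 + 0.1520) / 0.4000 = -0.1391 ≈ -0.14
d₂ = -0.1391 − 0.4000 = -0.5391 ≈ -0.54
Risk-neutral Pr[S_T < K] = N(−d₂) = N(0.54) = 0.7054

0.7054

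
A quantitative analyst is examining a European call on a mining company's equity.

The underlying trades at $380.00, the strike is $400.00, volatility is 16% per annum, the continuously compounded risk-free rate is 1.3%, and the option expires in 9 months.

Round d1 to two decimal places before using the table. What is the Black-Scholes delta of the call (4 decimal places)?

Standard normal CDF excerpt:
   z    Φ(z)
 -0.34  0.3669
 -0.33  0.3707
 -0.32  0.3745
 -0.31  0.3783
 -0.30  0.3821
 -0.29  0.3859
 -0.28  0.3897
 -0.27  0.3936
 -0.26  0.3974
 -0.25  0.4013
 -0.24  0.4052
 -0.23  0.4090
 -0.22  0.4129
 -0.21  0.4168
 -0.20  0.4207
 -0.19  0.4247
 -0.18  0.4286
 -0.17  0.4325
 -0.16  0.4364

T = 0.75;  σ√T = 0.1386
d₁ = [ln(380/400) + (0.013 + 0.16²/2)·0.75] / 0.1386 = [-0.0513 + 0.0193] / 0.1386 = -0.2305 ≈ -0.23
N(d₁) = N(-0.23) = 0.4090
Δ_call = N(d₁) = 0.4090

0.4090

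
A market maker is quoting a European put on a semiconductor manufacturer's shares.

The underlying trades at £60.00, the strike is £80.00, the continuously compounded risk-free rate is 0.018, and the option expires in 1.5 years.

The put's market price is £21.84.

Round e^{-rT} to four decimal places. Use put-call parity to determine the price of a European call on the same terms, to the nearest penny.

e^(−rT) = e^(−0.018·1.5) = 0.9734
Put-call parity: C − P = S − K·e^(−rT) = 60 − 80·0.9734 = 60 − 77.8720 = -17.8720
C = P + (C − P) = 21.84 + (-17.8720) = 3.9680

£3.97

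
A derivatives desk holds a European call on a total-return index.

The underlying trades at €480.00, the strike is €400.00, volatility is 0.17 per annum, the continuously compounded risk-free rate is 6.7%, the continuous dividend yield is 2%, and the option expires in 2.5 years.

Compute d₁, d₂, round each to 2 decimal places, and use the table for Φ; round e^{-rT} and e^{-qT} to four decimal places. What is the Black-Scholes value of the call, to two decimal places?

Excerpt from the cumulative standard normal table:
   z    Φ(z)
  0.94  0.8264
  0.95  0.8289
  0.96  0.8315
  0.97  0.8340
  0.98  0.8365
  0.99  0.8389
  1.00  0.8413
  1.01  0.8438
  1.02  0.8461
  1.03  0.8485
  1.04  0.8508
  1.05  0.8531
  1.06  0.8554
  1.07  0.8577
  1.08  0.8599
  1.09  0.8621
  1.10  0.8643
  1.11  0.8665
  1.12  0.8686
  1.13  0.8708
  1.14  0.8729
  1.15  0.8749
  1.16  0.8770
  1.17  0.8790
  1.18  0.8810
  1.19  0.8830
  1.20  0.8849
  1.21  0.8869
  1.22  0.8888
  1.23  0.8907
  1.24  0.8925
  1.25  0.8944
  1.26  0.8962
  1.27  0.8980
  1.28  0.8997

€125.36

σ√T = 0.17·√2.5 = 0.2688
d₁ = [ln(480/400) + (0.067 − 0.02 + ½·0.17²)·2.5] / (σ√T) = (0.1823 + 0.1536) / 0.2688 = 1.2498 which rounds to 1.25
d₂ = 1.2498 − 0.2688 = 0.9810 which rounds to 0.98
exp(−qT) = exp(−0.02·2.5) = 0.9512;  exp(−rT) = exp(−0.067·2.5) = 0.8458
N(d₁) = N(1.25) = 0.8944;  N(d₂) = N(0.98) = 0.8365
C = 480·0.9512·0.8944 − 400·0.8458·0.8365 = 408.3616 − 283.0047 = 125.3569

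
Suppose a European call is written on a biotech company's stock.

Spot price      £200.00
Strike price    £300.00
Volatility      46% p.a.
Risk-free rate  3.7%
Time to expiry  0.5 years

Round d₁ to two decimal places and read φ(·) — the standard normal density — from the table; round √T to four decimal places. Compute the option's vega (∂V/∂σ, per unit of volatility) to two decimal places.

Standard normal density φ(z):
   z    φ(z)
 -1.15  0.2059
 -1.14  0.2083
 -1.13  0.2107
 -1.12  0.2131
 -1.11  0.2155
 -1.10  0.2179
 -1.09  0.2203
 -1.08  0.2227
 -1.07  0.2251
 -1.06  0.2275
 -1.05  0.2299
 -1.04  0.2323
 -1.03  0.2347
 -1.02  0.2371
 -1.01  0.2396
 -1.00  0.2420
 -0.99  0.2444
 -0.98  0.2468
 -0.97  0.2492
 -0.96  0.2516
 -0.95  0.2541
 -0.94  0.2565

T = 0.5;  σ√T = 0.3253
d₁ = [ln(200/300) + (0.037 + ½·0.46²)·0.5] / (σ√T) = (-0.4055 + 0.0714) / 0.3253 = -1.0270 ≈ -1.03
√T = √0.5 = 0.7071
φ(d₁) = φ(-1.03) = 0.2347
vega = S·φ(d₁)·√T = 200·0.2347·0.7071 = 33.1913
(The put has the same vega.)

33.19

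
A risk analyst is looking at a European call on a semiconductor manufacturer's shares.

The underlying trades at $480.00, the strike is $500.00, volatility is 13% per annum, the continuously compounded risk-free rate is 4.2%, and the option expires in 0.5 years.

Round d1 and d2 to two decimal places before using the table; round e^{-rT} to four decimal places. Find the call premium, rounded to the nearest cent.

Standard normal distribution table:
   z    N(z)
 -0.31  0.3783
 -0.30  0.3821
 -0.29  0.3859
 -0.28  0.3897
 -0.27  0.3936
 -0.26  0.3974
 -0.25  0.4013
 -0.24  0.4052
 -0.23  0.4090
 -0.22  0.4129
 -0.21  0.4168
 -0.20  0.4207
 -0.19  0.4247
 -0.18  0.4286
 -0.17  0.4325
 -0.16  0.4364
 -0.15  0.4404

σ√T = 0.13·√0.5 = 0.0919
ln(S/K) + (r + σ²/2)T = ln(480/500) + (0.042 + 0.13²/2)·0.5 = -0.0408 + 0.0252 = -0.0156
d₁ = -0.0156 / 0.0919 = -0.1697 → -0.17
d₂ = d₁ − σ√T = -0.1697 − 0.0919 = -0.2616 → -0.26
e^(−rT) = e^(−0.042·0.5) = 0.9792
N(d₁) = N(-0.17) = 0.4325;  N(d₂) = N(-0.26) = 0.3974
C = 480·0.4325 − 500·0.9792·0.3974 = 207.6000 − 194.5670 = 13.0330

$13.03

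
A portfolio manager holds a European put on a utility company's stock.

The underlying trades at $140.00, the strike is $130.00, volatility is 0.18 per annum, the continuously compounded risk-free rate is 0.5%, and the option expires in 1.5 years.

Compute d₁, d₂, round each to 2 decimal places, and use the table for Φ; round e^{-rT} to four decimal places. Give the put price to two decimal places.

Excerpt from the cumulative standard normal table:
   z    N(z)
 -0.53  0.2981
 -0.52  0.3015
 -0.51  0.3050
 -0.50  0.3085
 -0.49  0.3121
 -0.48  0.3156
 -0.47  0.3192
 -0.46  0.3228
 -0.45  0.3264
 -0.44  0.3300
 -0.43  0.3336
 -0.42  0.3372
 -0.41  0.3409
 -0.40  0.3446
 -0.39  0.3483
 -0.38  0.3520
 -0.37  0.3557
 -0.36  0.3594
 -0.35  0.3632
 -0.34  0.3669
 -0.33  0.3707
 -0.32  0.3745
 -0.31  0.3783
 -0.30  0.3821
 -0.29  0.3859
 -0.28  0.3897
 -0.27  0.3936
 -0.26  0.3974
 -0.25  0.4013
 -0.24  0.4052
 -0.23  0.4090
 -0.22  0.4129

$7.09

σ√T = 0.18·√1.5 = 0.2205
d₁ = [ln(140/130) + (0.005 + ½·0.18²)·1.5] / (σ√T) = (0.0741 + 0.0318) / 0.2205 = 0.4804 ≈ 0.48
d₂ = 0.4804 − 0.2205 = 0.2600 ≈ 0.26
e^(−rT) = e^(−0.005·1.5) = 0.9925
N(−d₂) = N(-0.26) = 0.3974;  N(−d₁) = N(-0.48) = 0.3156
P = 130·0.9925·0.3974 − 140·0.3156 = 51.2745 − 44.1840 = 7.0905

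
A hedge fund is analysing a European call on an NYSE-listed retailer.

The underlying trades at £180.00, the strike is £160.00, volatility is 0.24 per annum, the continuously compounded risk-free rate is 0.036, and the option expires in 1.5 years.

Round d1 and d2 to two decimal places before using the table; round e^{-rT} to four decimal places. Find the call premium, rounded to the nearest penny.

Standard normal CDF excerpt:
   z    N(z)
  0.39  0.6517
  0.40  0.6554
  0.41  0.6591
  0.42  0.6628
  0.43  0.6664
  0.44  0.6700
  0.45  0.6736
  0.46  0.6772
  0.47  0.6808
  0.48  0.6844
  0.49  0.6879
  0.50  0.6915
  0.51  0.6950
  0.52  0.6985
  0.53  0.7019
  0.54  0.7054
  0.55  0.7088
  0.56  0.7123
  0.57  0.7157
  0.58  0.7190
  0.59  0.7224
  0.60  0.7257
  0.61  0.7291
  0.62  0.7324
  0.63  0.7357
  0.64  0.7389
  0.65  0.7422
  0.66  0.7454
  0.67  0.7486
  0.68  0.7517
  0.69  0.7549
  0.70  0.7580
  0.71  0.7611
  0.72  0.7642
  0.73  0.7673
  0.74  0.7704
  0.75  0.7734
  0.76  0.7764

σ√T = 0.24 × 1.2247 = 0.2939
d₁ = [ln(180/160) + (0.036 + 0.24²/2)·1.5] / 0.2939 = [0.1178 + 0.0972] / 0.2939 = 0.7314 → 0.73
d₂ = d₁ − σ√T = 0.7314 − 0.2939 = 0.4374 → 0.44
e^(−rT) = e^(−0.036·1.5) = 0.9474
C = 180·N(0.73) − 160·0.9474·N(0.44) = 180·0.7673 − 160·0.9474·0.6700 = 138.1140 − 101.5613 = 36.5527

£36.55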